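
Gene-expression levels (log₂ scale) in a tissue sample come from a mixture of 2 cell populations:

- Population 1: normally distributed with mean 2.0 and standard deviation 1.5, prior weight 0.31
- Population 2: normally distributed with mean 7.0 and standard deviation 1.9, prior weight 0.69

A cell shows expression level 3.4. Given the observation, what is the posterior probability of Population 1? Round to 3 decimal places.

Apply Bayes' rule: the posterior for each component is proportional to its prior times its likelihood at x.
Component likelihoods at x = 3.4:
  p_1 = 0.172052
  p_2 = 0.0348812
Weight by the priors:
  P(Z=1)·p_1 = 0.31 × 0.172052 = 0.0533361
  P(Z=2)·p_2 = 0.69 × 0.0348812 = 0.0240681
Sum: 0.0533361 + 0.0240681 = 0.0774041
P(Population 1 | x) = 0.0533361 / 0.0774041 ≈ 0.689

0.689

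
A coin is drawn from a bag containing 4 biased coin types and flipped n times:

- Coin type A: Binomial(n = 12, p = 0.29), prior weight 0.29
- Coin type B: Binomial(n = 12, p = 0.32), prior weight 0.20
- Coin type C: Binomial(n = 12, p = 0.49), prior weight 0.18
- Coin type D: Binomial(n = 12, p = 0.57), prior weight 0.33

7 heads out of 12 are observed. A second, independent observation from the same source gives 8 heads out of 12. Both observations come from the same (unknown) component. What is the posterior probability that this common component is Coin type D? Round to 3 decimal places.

0.786

By Bayes' theorem, P(k | x) = P(Z=k) f_k(x) / Σ_j P(Z=j) f_j(x).
Since both observations come from the same component, the likelihood for component k is f_k(x₁)·f_k(x₂).
  f_A = [C(12,7)·0.29^7·0.71^5 = 792·0.000172499·0.180423 = 0.0246492] × [0.00629249] = 0.000155105
  f_B = [C(12,7)·0.32^7·0.68^5 = 792·0.000343597·0.145393 = 0.0395658] × [0.011637] = 0.000460426
  f_C = [C(12,7)·0.49^7·0.51^5 = 792·0.00678223·0.0345025 = 0.185331] × [0.11129] = 0.0206254
  f_D = [C(12,7)·0.57^7·0.43^5 = 792·0.019549·0.0147008 = 0.22761] × [0.188572] = 0.0429209
Prior × likelihood for each component:
  P(Z=A)·f_A = 0.29 × 0.000155105 = 4.49804e-05
  P(Z=B)·f_B = 0.20 × 0.000460426 = 9.20853e-05
  P(Z=C)·f_C = 0.18 × 0.0206254 = 0.00371258
  P(Z=D)·f_D = 0.33 × 0.0429209 = 0.0141639
Normaliser: 4.49804e-05 + 9.20853e-05 + 0.00371258 + 0.0141639 = 0.0180136
So the posterior for Coin type D is 0.0141639 / 0.0180136 ≈ 0.786.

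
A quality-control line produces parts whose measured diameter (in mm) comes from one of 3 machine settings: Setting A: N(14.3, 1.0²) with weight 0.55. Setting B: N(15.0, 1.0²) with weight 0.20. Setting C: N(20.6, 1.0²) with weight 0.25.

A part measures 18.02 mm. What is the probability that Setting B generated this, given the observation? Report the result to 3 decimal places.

Apply Bayes' rule: the posterior for each component is proportional to its prior times its likelihood at x.
Component likelihoods at x = 18.02 mm:
  p_A = (1/(1.0·√(2π)))·exp(−(18.02−14.3)²/(2·1.0²)) = 0.398942·exp(-6.91920) = 0.000394403
  p_B = (1/(1.0·√(2π)))·exp(−(18.02−15.0)²/(2·1.0²)) = 0.398942·exp(-4.56020) = 0.00417292
  p_C = (1/(1.0·√(2π)))·exp(−(18.02−20.6)²/(2·1.0²)) = 0.398942·exp(-3.32820) = 0.0143051
Multiply by the mixture weights:
  π_A·p_A = 0.55 × 0.000394403 = 0.000216921
  π_B·p_B = 0.20 × 0.00417292 = 0.000834585
  π_C·p_C = 0.25 × 0.0143051 = 0.00357628
Sum: 0.000216921 + 0.000834585 + 0.00357628 = 0.00462778
So the posterior for Setting B is 0.000834585 / 0.00462778 ≈ 0.180.

0.180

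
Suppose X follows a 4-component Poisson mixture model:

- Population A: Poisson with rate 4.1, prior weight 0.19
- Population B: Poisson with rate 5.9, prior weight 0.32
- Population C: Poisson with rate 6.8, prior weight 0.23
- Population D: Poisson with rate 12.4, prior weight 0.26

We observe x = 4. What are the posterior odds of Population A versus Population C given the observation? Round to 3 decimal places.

Posterior odds = (π_i f_i(x)) / (π_j f_j(x)); the normalising sum cancels.
Evaluate each component's likelihood at the observed value:
  L_A = 0.195127
  L_B = 0.138312
  L_C = 0.0992252
  L_D = 0.00405718
0.0370741 / 0.0228218 ≈ 1.625

1.625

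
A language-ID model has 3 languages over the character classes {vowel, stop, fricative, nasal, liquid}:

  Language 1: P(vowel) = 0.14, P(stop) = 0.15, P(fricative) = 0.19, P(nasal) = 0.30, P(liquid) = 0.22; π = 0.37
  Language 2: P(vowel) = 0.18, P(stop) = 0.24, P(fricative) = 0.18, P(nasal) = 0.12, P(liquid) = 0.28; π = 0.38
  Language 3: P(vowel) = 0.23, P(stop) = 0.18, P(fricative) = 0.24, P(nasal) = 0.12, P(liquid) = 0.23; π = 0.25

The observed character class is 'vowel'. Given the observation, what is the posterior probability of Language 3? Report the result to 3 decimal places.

0.324

Apply Bayes' rule: the posterior for each component is proportional to its prior times its likelihood at x.
Component likelihoods at x = 'vowel':
  f_1 = P(vowel | comp) = 0.14
  f_2 = P(vowel | comp) = 0.18
  f_3 = P(vowel | comp) = 0.23
Unnormalised posteriors:
  π_1·f_1 = 0.37 × 0.14 = 0.0518
  π_2·f_2 = 0.38 × 0.18 = 0.0684
  π_3·f_3 = 0.25 × 0.23 = 0.0575
Sum: 0.0518 + 0.0684 + 0.0575 = 0.1777
P(Language 3 | x) = 0.0575 / 0.1777 ≈ 0.324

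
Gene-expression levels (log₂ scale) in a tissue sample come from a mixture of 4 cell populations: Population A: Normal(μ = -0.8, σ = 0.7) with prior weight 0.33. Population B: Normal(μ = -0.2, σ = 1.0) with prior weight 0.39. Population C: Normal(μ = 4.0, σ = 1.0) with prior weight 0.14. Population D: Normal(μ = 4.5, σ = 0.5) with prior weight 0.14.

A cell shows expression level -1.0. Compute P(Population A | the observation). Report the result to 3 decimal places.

By Bayes' theorem, P(k | x) = π_k f_k(x) / Σ_j π_j f_j(x).
Evaluate each component's likelihood at the observed value:
  L_A = 0.547124
  L_B = 0.289692
  L_C = 1.48672e-06
  L_D = 4.23764e-27
Prior × likelihood for each component:
  π_A·L_A = 0.33 × 0.547124 = 0.180551
  π_B·L_B = 0.39 × 0.289692 = 0.11298
  π_C·L_C = 0.14 × 1.48672e-06 = 2.08141e-07
  π_D·L_D = 0.14 × 4.23764e-27 = 5.93269e-28
Evidence: 0.180551 + 0.11298 + 2.08141e-07 + 5.93269e-28 = 0.293531
So the posterior for Population A is 0.180551 / 0.293531 ≈ 0.615.

0.615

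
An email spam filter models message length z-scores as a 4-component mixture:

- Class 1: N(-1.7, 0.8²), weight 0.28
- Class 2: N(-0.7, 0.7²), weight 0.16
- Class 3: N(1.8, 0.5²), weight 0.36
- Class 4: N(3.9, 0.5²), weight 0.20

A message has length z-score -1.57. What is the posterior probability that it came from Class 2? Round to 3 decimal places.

Posterior ∝ prior × likelihood, so P(k | x) ∝ w_k f_k(x); normalise over all components.
Evaluate each component's likelihood at the observed value:
  f_1 = (1/(0.8·√(2π)))·exp(−(-1.57−-1.7)²/(2·0.8²)) = 0.498678·exp(-0.01320) = 0.492137
  f_2 = (1/(0.7·√(2π)))·exp(−(-1.57−-0.7)²/(2·0.7²)) = 0.569918·exp(-0.77235) = 0.263261
  f_3 = (1/(0.5·√(2π)))·exp(−(-1.57−1.8)²/(2·0.5²)) = 0.797885·exp(-22.71380) = 1.09009e-10
  f_4 = (1/(0.5·√(2π)))·exp(−(-1.57−3.9)²/(2·0.5²)) = 0.797885·exp(-59.84180) = 8.18421e-27
Unnormalised posteriors:
  w_1·f_1 = 0.28 × 0.492137 = 0.137798
  w_2·f_2 = 0.16 × 0.263261 = 0.0421217
  w_3·f_3 = 0.36 × 1.09009e-10 = 3.92432e-11
  w_4·f_4 = 0.20 × 8.18421e-27 = 1.63684e-27
Normaliser: 0.137798 + 0.0421217 + 3.92432e-11 + 1.63684e-27 = 0.17992
P(Class 2 | x) ≈ 0.234

0.234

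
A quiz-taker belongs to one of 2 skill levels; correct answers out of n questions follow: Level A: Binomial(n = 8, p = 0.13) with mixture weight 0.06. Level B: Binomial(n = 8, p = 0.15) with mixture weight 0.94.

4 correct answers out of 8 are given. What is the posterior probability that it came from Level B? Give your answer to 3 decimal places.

0.962

By Bayes' theorem, P(k | x) = π_k f_k(x) / Σ_j π_j f_j(x).
Evaluate each component's likelihood at the observed value:
  f_A = C(8,4)·0.13^4·0.87^4 = 70·0.00028561·0.572898 = 0.0114538
  f_B = C(8,4)·0.15^4·0.85^4 = 70·0.00050625·0.522006 = 0.0184986
Unnormalised posteriors:
  π_A·f_A = 0.06 × 0.0114538 = 0.000687226
  π_B·f_B = 0.94 × 0.0184986 = 0.0173887
Denominator: 0.000687226 + 0.0173887 = 0.0180759
P(Level B | the observation) = 0.0173887 / 0.0180759 ≈ 0.962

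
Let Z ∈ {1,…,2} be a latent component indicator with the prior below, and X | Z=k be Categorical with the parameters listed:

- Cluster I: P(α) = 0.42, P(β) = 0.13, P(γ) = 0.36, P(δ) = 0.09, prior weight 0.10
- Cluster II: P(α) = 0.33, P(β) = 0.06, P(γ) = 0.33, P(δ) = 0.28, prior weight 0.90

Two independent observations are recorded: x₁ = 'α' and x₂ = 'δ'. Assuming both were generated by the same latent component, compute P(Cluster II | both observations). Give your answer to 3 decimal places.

P(component k | x) = π_k·f_k(x) / marginal(x), where marginal(x) = Σ_j π_j·f_j(x).
Since both observations come from the same component, the likelihood for component k is f_k(x₁)·f_k(x₂).
  f_I = [P(α | comp) = 0.42] × [0.09] = 0.0378
  f_II = [P(α | comp) = 0.33] × [0.28] = 0.0924
Weight by the priors:
  π_I·f_I = 0.10 × 0.0378 = 0.00378
  π_II·f_II = 0.90 × 0.0924 = 0.08316
Denominator: 0.00378 + 0.08316 = 0.08694
P(Cluster II | x₁, x₂) = 0.08316 / 0.08694 ≈ 0.957

0.957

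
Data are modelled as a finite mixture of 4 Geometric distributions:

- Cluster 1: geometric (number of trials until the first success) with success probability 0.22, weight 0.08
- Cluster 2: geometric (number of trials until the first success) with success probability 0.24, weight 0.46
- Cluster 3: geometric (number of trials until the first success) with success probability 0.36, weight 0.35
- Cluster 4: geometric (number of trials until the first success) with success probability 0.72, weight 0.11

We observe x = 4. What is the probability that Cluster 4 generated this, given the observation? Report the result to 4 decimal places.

P(component k | x) = P(Z=k)·f_k(x) / marginal(x), where marginal(x) = Σ_j P(Z=j)·f_j(x).
Component likelihoods at x = 4:
  p_1 = 0.22·(1−0.22)^3 = 0.22·0.474552 = 0.104401
  p_2 = 0.24·(1−0.24)^3 = 0.24·0.438976 = 0.105354
  p_3 = 0.36·(1−0.36)^3 = 0.36·0.262144 = 0.0943718
  p_4 = 0.72·(1−0.72)^3 = 0.72·0.021952 = 0.0158054
Weight by the priors:
  P(Z=1)·p_1 = 0.08 × 0.104401 = 0.00835212
  P(Z=2)·p_2 = 0.46 × 0.105354 = 0.048463
  P(Z=3)·p_3 = 0.35 × 0.0943718 = 0.0330301
  P(Z=4)·p_4 = 0.11 × 0.0158054 = 0.0017386
Sum: 0.00835212 + 0.048463 + 0.0330301 + 0.0017386 = 0.0915838
P(Cluster 4 | 4) ≈ 0.0190

0.0190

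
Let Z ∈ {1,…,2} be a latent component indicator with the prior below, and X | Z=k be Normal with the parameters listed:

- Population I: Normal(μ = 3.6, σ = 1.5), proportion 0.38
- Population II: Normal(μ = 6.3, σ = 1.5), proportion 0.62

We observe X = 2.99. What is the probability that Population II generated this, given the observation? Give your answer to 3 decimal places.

0.134

P(component k | x) = P(Z=k)·f_k(x) / marginal(x), where marginal(x) = Σ_j P(Z=j)·f_j(x).
Component likelihoods at x = 2.99:
  L_I = 0.244854
  L_II = 0.0233049
Multiply by the mixture weights:
  P(Z=I)·L_I = 0.38 × 0.244854 = 0.0930446
  P(Z=II)·L_II = 0.62 × 0.0233049 = 0.014449
Evidence: 0.0930446 + 0.014449 = 0.107494
Responsibility of Population II: 0.014449 / 0.107494 ≈ 0.134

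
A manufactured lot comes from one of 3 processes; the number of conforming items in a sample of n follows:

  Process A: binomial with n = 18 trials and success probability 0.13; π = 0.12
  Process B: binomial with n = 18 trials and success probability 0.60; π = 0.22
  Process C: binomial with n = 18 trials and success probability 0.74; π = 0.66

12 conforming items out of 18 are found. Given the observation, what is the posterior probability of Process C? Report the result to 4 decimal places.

0.7370

Apply Bayes' rule: the posterior for each component is proportional to its prior times its likelihood at x.
Binomial probabilities:
  p_A = C(18,12)·0.13^12·0.87^6 = 18564·2.32981e-11·0.433626 = 1.87546e-07
  p_B = C(18,12)·0.60^12·0.40^6 = 18564·0.00217678·0.004096 = 0.165518
  p_C = C(18,12)·0.74^12·0.26^6 = 18564·0.0269638·0.000308916 = 0.154629
Weight by the priors:
  w_A·p_A = 0.12 × 1.87546e-07 = 2.25055e-08
  w_B·p_B = 0.22 × 0.165518 = 0.0364141
  w_C·p_C = 0.66 × 0.154629 = 0.102055
Denominator: 2.25055e-08 + 0.0364141 + 0.102055 = 0.13847
P(Process C | 12 conforming items out of 18) = 0.102055 / 0.13847 ≈ 0.7370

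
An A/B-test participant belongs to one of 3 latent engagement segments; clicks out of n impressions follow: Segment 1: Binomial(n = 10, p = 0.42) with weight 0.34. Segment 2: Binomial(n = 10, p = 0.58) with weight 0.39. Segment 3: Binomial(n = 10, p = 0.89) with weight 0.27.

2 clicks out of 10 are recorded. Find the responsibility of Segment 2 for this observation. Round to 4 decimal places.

0.1419

By Bayes' theorem, P(k | x) = w_k f_k(x) / Σ_j w_j f_j(x).
Evaluate each component's likelihood at the observed value:
  f_1 = C(10,2)·0.42^2·0.58^8 = 45·0.1764·0.0128063 = 0.101656
  f_2 = C(10,2)·0.58^2·0.42^8 = 45·0.3364·0.000968265 = 0.0146576
  f_3 = C(10,2)·0.89^2·0.11^8 = 45·0.7921·2.14359e-08 = 7.64072e-07
Multiply by the mixture weights:
  w_1·f_1 = 0.34 × 0.101656 = 0.0345632
  w_2·f_2 = 0.39 × 0.0146576 = 0.00571646
  w_3·f_3 = 0.27 × 7.64072e-07 = 2.06299e-07
Normaliser: 0.0345632 + 0.00571646 + 2.06299e-07 = 0.0402799
P(Segment 2 | x) ≈ 0.1419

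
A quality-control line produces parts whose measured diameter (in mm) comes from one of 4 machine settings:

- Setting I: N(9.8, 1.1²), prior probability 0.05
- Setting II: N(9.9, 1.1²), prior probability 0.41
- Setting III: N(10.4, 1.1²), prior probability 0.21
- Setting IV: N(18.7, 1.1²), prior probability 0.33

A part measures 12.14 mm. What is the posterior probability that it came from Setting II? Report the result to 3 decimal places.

0.441

Apply Bayes' rule: the posterior for each component is proportional to its prior times its likelihood at x.
Component likelihoods at x = 12.14 mm:
  p_I = 0.0377453
  p_II = 0.0456096
  p_III = 0.103796
  p_IV = 6.8657e-09
Multiply by the mixture weights:
  w_I·p_I = 0.05 × 0.0377453 = 0.00188727
  w_II·p_II = 0.41 × 0.0456096 = 0.0186999
  w_III·p_III = 0.21 × 0.103796 = 0.0217973
  w_IV·p_IV = 0.33 × 6.8657e-09 = 2.26568e-09
Marginal: 0.00188727 + 0.0186999 + 0.0217973 + 2.26568e-09 = 0.0423845
Responsibility of Setting II: 0.0186999 / 0.0423845 ≈ 0.441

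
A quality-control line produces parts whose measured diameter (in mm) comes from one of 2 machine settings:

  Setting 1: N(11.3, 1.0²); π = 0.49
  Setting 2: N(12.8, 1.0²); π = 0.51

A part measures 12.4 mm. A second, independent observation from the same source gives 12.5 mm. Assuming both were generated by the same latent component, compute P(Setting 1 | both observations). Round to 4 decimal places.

By Bayes' theorem, P(k | x) = π_k f_k(x) / Σ_j π_j f_j(x).
Since both observations come from the same component, the likelihood for component k is f_k(x₁)·f_k(x₂).
  L_1 = [(1/(1.0·√(2π)))·exp(−(12.4−11.3)²/(2·1.0²)) = 0.398942·exp(-0.60500) = 0.217852] × [0.194186] = 0.0423039
  L_2 = [(1/(1.0·√(2π)))·exp(−(12.4−12.8)²/(2·1.0²)) = 0.398942·exp(-0.08000) = 0.36827] × [0.381388] = 0.140454
Weight by the priors:
  π_1·L_1 = 0.49 × 0.0423039 = 0.0207289
  π_2·L_2 = 0.51 × 0.140454 = 0.0716314
Sum: 0.0207289 + 0.0716314 = 0.0923603
P(Setting 1 | x) ≈ 0.2244

0.2244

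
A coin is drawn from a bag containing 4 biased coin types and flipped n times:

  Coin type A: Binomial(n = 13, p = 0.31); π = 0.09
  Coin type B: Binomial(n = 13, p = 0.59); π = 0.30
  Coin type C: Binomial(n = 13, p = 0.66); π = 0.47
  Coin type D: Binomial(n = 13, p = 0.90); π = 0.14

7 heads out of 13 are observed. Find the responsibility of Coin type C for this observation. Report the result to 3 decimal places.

0.509

P(component k | x) = w_k·f_k(x) / marginal(x), where marginal(x) = Σ_j w_j·f_j(x).
Evaluate each component's likelihood at the observed value:
  f_A = C(13,7)·0.31^7·0.69^6 = 1716·0.000275126·0.107918 = 0.0509499
  f_B = C(13,7)·0.59^7·0.41^6 = 1716·0.0248865·0.0047501 = 0.202854
  f_C = C(13,7)·0.66^7·0.34^6 = 1716·0.0545516·0.0015448 = 0.14461
  f_D = C(13,7)·0.90^7·0.10^6 = 1716·0.478297·1e-06 = 0.000820757
Weight by the priors:
  w_A·f_A = 0.09 × 0.0509499 = 0.00458549
  w_B·f_B = 0.30 × 0.202854 = 0.0608563
  w_C·f_C = 0.47 × 0.14461 = 0.0679667
  w_D·f_D = 0.14 × 0.000820757 = 0.000114906
Sum: 0.00458549 + 0.0608563 + 0.0679667 + 0.000114906 = 0.133523
Responsibility of Coin type C: 0.0679667 / 0.133523 ≈ 0.509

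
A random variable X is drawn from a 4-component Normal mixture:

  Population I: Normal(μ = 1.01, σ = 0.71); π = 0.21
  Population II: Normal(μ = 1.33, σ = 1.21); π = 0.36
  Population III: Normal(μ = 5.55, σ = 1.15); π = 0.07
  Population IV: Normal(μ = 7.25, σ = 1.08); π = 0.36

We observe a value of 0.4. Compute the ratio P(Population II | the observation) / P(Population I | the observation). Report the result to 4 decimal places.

1.0828

Only the two components matter; the odds are (w_i f_i(x)) / (w_j f_j(x)).
Evaluate each component's likelihood at the observed value:
  L_I = (1/(0.71·√(2π)))·exp(−(0.4−1.01)²/(2·0.71²)) = 0.561891·exp(-0.36907) = 0.388477
  L_II = (1/(1.21·√(2π)))·exp(−(0.4−1.33)²/(2·1.21²)) = 0.329704·exp(-0.29537) = 0.245385
  L_III = (1/(1.15·√(2π)))·exp(−(0.4−5.55)²/(2·1.15²)) = 0.346906·exp(-10.02741) = 1.53237e-05
  L_IV = (1/(1.08·√(2π)))·exp(−(0.4−7.25)²/(2·1.08²)) = 0.369391·exp(-20.11424) = 6.79177e-10
Posterior odds = (w_II·L_II) / (w_I·L_I) = (0.36·0.245385) / (0.21·0.388477) = 0.0883385 / 0.0815801 ≈ 1.0828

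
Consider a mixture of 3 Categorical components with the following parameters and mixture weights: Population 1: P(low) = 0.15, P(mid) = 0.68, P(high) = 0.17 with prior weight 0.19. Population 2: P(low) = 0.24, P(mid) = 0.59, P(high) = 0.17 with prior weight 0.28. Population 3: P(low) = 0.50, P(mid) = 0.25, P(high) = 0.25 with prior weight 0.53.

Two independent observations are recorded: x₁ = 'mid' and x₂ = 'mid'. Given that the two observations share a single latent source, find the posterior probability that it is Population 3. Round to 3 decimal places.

0.152

By Bayes' theorem, P(k | x) = P(Z=k) f_k(x) / Σ_j P(Z=j) f_j(x).
Since both observations come from the same component, the likelihood for component k is f_k(x₁)·f_k(x₂).
  f_1 = [P(mid | comp) = 0.68] × [0.68] = 0.4624
  f_2 = [P(mid | comp) = 0.59] × [0.59] = 0.3481
  f_3 = [P(mid | comp) = 0.25] × [0.25] = 0.0625
Multiply by the mixture weights:
  P(Z=1)·f_1 = 0.19 × 0.4624 = 0.087856
  P(Z=2)·f_2 = 0.28 × 0.3481 = 0.097468
  P(Z=3)·f_3 = 0.53 × 0.0625 = 0.033125
Normaliser: 0.087856 + 0.097468 + 0.033125 = 0.218449
Responsibility of Population 3: 0.033125 / 0.218449 ≈ 0.152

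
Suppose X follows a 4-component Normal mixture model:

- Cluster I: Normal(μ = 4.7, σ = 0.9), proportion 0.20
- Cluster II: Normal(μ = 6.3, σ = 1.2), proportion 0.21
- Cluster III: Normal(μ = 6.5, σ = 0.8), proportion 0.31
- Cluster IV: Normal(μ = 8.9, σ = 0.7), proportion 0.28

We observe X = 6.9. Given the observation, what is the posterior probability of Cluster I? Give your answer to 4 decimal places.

P(component k | x) = π_k·f_k(x) / marginal(x), where marginal(x) = Σ_j π_j·f_j(x).
Evaluate each component's likelihood at the observed value:
  L_I = 0.0223432
  L_II = 0.293388
  L_III = 0.440082
  L_IV = 0.00962014
Unnormalised posteriors:
  π_I·L_I = 0.20 × 0.0223432 = 0.00446864
  π_II·L_II = 0.21 × 0.293388 = 0.0616114
  π_III·L_III = 0.31 × 0.440082 = 0.136425
  π_IV·L_IV = 0.28 × 0.00962014 = 0.00269364
Evidence: 0.00446864 + 0.0616114 + 0.136425 + 0.00269364 = 0.205199
Responsibility of Cluster I: 0.00446864 / 0.205199 ≈ 0.0218

0.0218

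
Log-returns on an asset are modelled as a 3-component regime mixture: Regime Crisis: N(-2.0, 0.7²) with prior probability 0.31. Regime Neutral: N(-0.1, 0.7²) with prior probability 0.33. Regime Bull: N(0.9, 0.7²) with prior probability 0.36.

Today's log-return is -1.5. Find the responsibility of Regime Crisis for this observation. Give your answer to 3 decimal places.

P(component k | x) = π_k·f_k(x) / marginal(x), where marginal(x) = Σ_j π_j·f_j(x).
Evaluate each component's likelihood at the observed value:
  L_Crisis = (1/(0.7·√(2π)))·exp(−(-1.5−-2.0)²/(2·0.7²)) = 0.569918·exp(-0.25510) = 0.441593
  L_Neutral = (1/(0.7·√(2π)))·exp(−(-1.5−-0.1)²/(2·0.7²)) = 0.569918·exp(-2.00000) = 0.07713
  L_Bull = (1/(0.7·√(2π)))·exp(−(-1.5−0.9)²/(2·0.7²)) = 0.569918·exp(-5.87755) = 0.0015967
Unnormalised posteriors:
  π_Crisis·L_Crisis = 0.31 × 0.441593 = 0.136894
  π_Neutral·L_Neutral = 0.33 × 0.07713 = 0.0254529
  π_Bull·L_Bull = 0.36 × 0.0015967 = 0.000574813
Denominator: 0.136894 + 0.0254529 + 0.000574813 = 0.162922
Responsibility of Regime Crisis: 0.136894 / 0.162922 ≈ 0.840

0.840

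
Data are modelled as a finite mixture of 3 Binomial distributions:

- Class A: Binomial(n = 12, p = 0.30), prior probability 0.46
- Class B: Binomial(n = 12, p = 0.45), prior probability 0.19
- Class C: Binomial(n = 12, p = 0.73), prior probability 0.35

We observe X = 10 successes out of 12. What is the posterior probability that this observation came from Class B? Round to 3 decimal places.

0.018

P(component k | x) = π_k·f_k(x) / marginal(x), where marginal(x) = Σ_j π_j·f_j(x).
Binomial probabilities:
  f_A = 0.000190964
  f_B = 0.00679821
  f_C = 0.206776
Multiply by the mixture weights:
  π_A·f_A = 0.46 × 0.000190964 = 8.78437e-05
  π_B·f_B = 0.19 × 0.00679821 = 0.00129166
  π_C·f_C = 0.35 × 0.206776 = 0.0723716
Marginal: 8.78437e-05 + 0.00129166 + 0.0723716 = 0.0737511
P(Class B | 10 successes out of 12) ≈ 0.018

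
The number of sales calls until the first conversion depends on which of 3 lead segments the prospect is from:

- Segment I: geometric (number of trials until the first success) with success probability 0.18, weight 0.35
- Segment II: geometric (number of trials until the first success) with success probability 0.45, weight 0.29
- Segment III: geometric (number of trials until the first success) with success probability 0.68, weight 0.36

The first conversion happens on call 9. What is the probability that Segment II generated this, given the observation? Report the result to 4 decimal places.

0.0781

By Bayes' theorem, P(k | x) = π_k f_k(x) / Σ_j π_j f_j(x).
Component likelihoods at x = 9:
  L_I = 0.18·(1−0.18)^8 = 0.18·0.204414 = 0.0367945
  L_II = 0.45·(1−0.45)^8 = 0.45·0.00837339 = 0.00376803
  L_III = 0.68·(1−0.68)^8 = 0.68·0.000109951 = 7.47668e-05
Unnormalised posteriors:
  π_I·L_I = 0.35 × 0.0367945 = 0.0128781
  π_II·L_II = 0.29 × 0.00376803 = 0.00109273
  π_III·L_III = 0.36 × 7.47668e-05 = 2.6916e-05
Normaliser: 0.0128781 + 0.00109273 + 2.6916e-05 = 0.0139977
So the posterior for Segment II is 0.00109273 / 0.0139977 ≈ 0.0781.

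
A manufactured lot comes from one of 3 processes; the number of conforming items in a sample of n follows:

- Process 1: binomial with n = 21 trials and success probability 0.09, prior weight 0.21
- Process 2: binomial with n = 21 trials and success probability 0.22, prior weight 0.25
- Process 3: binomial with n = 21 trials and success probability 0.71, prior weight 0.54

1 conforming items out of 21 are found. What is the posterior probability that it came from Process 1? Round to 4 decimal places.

0.8823

By Bayes' theorem, P(k | x) = P(Z=k) f_k(x) / Σ_j P(Z=j) f_j(x).
Evaluate each component's likelihood at the observed value:
  f_1 = 0.286609
  f_2 = 0.0321021
  f_3 = 2.63899e-10
Weight by the priors:
  P(Z=1)·f_1 = 0.21 × 0.286609 = 0.0601879
  P(Z=2)·f_2 = 0.25 × 0.0321021 = 0.00802554
  P(Z=3)·f_3 = 0.54 × 2.63899e-10 = 1.42505e-10
Denominator: 0.0601879 + 0.00802554 + 1.42505e-10 = 0.0682134
P(Process 1 | data) = 0.0601879 / 0.0682134 ≈ 0.8823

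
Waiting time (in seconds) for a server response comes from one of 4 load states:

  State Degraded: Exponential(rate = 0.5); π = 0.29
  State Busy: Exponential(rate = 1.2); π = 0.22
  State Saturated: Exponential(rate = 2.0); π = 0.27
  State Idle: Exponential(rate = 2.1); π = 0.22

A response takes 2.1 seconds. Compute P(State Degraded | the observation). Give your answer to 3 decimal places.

0.592

Posterior ∝ prior × likelihood, so P(k | x) ∝ π_k f_k(x); normalise over all components.
Component likelihoods at x = 2.1 seconds:
  p_Degraded = 0.5·e^(−0.5·2.1) = 0.5·e^(−1.0500) = 0.174969
  p_Busy = 1.2·e^(−1.2·2.1) = 1.2·e^(−2.5200) = 0.0965515
  p_Saturated = 2.0·e^(−2.0·2.1) = 2.0·e^(−4.2000) = 0.0299912
  p_Idle = 2.1·e^(−2.1·2.1) = 2.1·e^(−4.4100) = 0.0255259
Prior × likelihood for each component:
  π_Degraded·p_Degraded = 0.29 × 0.174969 = 0.050741
  π_Busy·p_Busy = 0.22 × 0.0965515 = 0.0212413
  π_Saturated·p_Saturated = 0.27 × 0.0299912 = 0.00809761
  π_Idle·p_Idle = 0.22 × 0.0255259 = 0.00561569
Sum: 0.050741 + 0.0212413 + 0.00809761 + 0.00561569 = 0.0856956
P(State Degraded | 2.1 seconds) ≈ 0.592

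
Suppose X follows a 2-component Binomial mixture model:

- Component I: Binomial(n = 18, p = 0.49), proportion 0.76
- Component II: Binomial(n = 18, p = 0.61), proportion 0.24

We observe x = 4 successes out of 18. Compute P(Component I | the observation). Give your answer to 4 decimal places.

0.9826

By Bayes' theorem, P(k | x) = P(Z=k) f_k(x) / Σ_j P(Z=j) f_j(x).
Component likelihoods at x = 4 successes out of 18:
  f_I = C(18,4)·0.49^4·0.51^14 = 3060·0.057648·8.05346e-05 = 0.0142065
  f_II = C(18,4)·0.61^4·0.39^14 = 3060·0.138458·1.88323e-06 = 0.000797894
Weight by the priors:
  P(Z=I)·f_I = 0.76 × 0.0142065 = 0.010797
  P(Z=II)·f_II = 0.24 × 0.000797894 = 0.000191495
Denominator: 0.010797 + 0.000191495 = 0.0109885
P(Component I | 4 successes out of 18) ≈ 0.9826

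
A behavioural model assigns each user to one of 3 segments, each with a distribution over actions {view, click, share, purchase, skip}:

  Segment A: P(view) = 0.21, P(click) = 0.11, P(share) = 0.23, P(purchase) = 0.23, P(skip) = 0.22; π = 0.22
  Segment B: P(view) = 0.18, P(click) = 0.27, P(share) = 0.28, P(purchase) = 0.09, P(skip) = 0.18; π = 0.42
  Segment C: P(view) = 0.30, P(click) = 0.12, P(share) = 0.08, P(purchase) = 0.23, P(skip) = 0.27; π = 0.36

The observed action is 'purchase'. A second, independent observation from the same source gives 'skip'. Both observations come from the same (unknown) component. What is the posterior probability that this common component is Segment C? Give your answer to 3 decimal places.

By Bayes' theorem, P(k | x) = π_k f_k(x) / Σ_j π_j f_j(x).
Since both observations come from the same component, the likelihood for component k is f_k(x₁)·f_k(x₂).
  p_A = [0.23] × [0.22] = 0.0506
  p_B = [0.09] × [0.18] = 0.0162
  p_C = [0.23] × [0.27] = 0.0621
Prior × likelihood for each component:
  π_A·p_A = 0.22 × 0.0506 = 0.011132
  π_B·p_B = 0.42 × 0.0162 = 0.006804
  π_C·p_C = 0.36 × 0.0621 = 0.022356
Evidence: 0.011132 + 0.006804 + 0.022356 = 0.040292
P(Segment C | x) ≈ 0.555

0.555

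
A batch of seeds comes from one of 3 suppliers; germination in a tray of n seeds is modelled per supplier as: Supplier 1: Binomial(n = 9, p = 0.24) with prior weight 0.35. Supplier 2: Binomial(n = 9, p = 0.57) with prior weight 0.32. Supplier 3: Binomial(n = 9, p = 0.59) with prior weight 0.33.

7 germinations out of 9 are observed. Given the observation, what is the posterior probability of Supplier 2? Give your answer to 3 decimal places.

0.454

The responsibility of component k is P(Z=k) f_k(x) divided by Σ_j P(Z=j) f_j(x).
Binomial probabilities:
  p_1 = C(9,7)·0.24^7·0.76^2 = 36·4.58647e-05·0.5776 = 0.000953693
  p_2 = C(9,7)·0.57^7·0.43^2 = 36·0.019549·0.1849 = 0.130126
  p_3 = C(9,7)·0.59^7·0.41^2 = 36·0.0248865·0.1681 = 0.150603
Multiply by the mixture weights:
  P(Z=1)·p_1 = 0.35 × 0.000953693 = 0.000333792
  P(Z=2)·p_2 = 0.32 × 0.130126 = 0.0416403
  P(Z=3)·p_3 = 0.33 × 0.150603 = 0.0496991
Denominator: 0.000333792 + 0.0416403 + 0.0496991 = 0.0916731
P(Supplier 2 | data) = 0.0416403 / 0.0916731 ≈ 0.454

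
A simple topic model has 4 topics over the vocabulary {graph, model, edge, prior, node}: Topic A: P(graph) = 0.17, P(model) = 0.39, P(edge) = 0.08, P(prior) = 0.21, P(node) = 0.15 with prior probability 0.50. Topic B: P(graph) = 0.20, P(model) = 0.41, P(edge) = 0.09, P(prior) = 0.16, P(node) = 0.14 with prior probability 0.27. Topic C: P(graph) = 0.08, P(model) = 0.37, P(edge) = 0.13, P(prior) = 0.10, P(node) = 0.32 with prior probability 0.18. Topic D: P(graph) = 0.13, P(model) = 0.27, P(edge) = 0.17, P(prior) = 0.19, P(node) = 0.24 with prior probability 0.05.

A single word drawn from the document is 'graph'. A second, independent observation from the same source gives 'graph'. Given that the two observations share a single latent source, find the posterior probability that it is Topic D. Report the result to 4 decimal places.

0.0310

P(component k | x) = w_k·f_k(x) / marginal(x), where marginal(x) = Σ_j w_j·f_j(x).
Since both observations come from the same component, the likelihood for component k is f_k(x₁)·f_k(x₂).
  p_A = [0.17] × [0.17] = 0.0289
  p_B = [0.2] × [0.2] = 0.04
  p_C = [0.08] × [0.08] = 0.0064
  p_D = [0.13] × [0.13] = 0.0169
Weight by the priors:
  w_A·p_A = 0.50 × 0.0289 = 0.01445
  w_B·p_B = 0.27 × 0.04 = 0.0108
  w_C·p_C = 0.18 × 0.0064 = 0.001152
  w_D·p_D = 0.05 × 0.0169 = 0.000845
Sum: 0.01445 + 0.0108 + 0.001152 + 0.000845 = 0.027247
So the posterior for Topic D is 0.000845 / 0.027247 ≈ 0.0310.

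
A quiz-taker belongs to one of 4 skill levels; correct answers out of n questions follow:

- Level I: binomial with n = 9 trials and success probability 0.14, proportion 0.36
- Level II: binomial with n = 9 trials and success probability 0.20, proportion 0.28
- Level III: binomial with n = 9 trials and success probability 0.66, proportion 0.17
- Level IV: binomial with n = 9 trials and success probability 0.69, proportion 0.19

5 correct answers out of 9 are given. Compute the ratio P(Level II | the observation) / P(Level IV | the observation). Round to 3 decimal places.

Only the two components matter; the odds are (π_i f_i(x)) / (π_j f_j(x)).
Binomial probabilities:
  f_I = 0.00370685
  f_II = 0.0165151
  f_III = 0.210866
  f_IV = 0.181996
Posterior odds = (π_II·f_II) / (π_IV·f_IV) = (0.28·0.0165151) / (0.19·0.181996) = 0.00462422 / 0.0345793 ≈ 0.134

0.134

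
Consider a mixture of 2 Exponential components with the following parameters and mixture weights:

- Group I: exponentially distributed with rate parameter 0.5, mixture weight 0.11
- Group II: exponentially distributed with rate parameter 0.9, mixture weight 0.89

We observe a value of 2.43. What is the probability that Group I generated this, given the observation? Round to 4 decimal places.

P(component k | x) = P(Z=k)·f_k(x) / marginal(x), where marginal(x) = Σ_j P(Z=j)·f_j(x).
Exponential densities:
  p_I = 0.5·e^(−0.5·2.43) = 0.5·e^(−1.2150) = 0.148355
  p_II = 0.9·e^(−0.9·2.43) = 0.9·e^(−2.1870) = 0.101028
Weight by the priors:
  P(Z=I)·p_I = 0.11 × 0.148355 = 0.0163191
  P(Z=II)·p_II = 0.89 × 0.101028 = 0.0899147
Normaliser: 0.0163191 + 0.0899147 = 0.106234
Responsibility of Group I: 0.0163191 / 0.106234 ≈ 0.1536

0.1536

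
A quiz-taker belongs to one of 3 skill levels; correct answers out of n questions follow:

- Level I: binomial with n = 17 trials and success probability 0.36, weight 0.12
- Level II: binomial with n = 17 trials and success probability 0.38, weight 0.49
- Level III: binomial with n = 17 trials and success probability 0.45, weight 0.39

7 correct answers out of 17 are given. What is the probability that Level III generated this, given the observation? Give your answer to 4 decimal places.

P(component k | x) = P(Z=k)·f_k(x) / marginal(x), where marginal(x) = Σ_j P(Z=j)·f_j(x).
Component likelihoods at x = 7 correct answers out of 17:
  f_I = C(17,7)·0.36^7·0.64^10 = 19448·0.000783642·0.0115292 = 0.175708
  f_II = C(17,7)·0.38^7·0.62^10 = 19448·0.00114416·0.00839299 = 0.186757
  f_III = C(17,7)·0.45^7·0.55^10 = 19448·0.00373669·0.00253295 = 0.184073
Unnormalised posteriors:
  P(Z=I)·f_I = 0.12 × 0.175708 = 0.021085
  P(Z=II)·f_II = 0.49 × 0.186757 = 0.091511
  P(Z=III)·f_III = 0.39 × 0.184073 = 0.0717884
Sum: 0.021085 + 0.091511 + 0.0717884 = 0.184384
P(Level III | x) = 0.0717884 / 0.184384 ≈ 0.3893

0.3893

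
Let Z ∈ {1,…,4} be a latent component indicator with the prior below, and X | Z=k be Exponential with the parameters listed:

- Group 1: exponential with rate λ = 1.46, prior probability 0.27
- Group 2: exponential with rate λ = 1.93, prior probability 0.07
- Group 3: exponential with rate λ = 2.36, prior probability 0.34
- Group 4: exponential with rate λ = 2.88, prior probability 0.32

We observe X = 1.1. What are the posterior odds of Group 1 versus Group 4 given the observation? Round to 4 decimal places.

2.0396

Only the two components matter; the odds are (π_i f_i(x)) / (π_j f_j(x)).
Component likelihoods at x = 1.1:
  f_1 = 0.293006
  f_2 = 0.230967
  f_3 = 0.175988
  f_4 = 0.121213
0.0791115 / 0.038788 ≈ 2.0396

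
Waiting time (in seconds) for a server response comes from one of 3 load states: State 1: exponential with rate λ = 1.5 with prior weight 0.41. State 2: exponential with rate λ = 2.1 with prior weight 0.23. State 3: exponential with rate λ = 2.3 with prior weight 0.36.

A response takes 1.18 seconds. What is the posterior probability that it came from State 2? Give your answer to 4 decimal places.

By Bayes' theorem, P(k | x) = w_k f_k(x) / Σ_j w_j f_j(x).
Evaluate each component's likelihood at the observed value:
  p_1 = 1.5·e^(−1.5·1.18) = 1.5·e^(−1.7700) = 0.255499
  p_2 = 2.1·e^(−2.1·1.18) = 2.1·e^(−2.4780) = 0.176213
  p_3 = 2.3·e^(−2.3·1.18) = 2.3·e^(−2.7140) = 0.152424
Multiply by the mixture weights:
  w_1·p_1 = 0.41 × 0.255499 = 0.104755
  w_2·p_2 = 0.23 × 0.176213 = 0.040529
  w_3·p_3 = 0.36 × 0.152424 = 0.0548725
Marginal: 0.104755 + 0.040529 + 0.0548725 = 0.200156
P(State 2 | the observation) ≈ 0.2025

0.2025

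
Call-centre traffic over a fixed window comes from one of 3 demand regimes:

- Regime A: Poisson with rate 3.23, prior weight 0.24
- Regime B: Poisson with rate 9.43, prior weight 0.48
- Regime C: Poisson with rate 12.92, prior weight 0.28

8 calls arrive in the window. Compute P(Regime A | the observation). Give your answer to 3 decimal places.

0.037

P(component k | x) = π_k·f_k(x) / marginal(x), where marginal(x) = Σ_j π_j·f_j(x).
Component likelihoods at x = 8 calls:
  f_A = e^(−3.23)·3.23^8/8! = 0.0116233
  f_B = e^(−9.43)·9.43^8/8! = 0.124502
  f_C = e^(−12.92)·12.92^8/8! = 0.0471514
Multiply by the mixture weights:
  π_A·f_A = 0.24 × 0.0116233 = 0.00278959
  π_B·f_B = 0.48 × 0.124502 = 0.0597609
  π_C·f_C = 0.28 × 0.0471514 = 0.0132024
Marginal: 0.00278959 + 0.0597609 + 0.0132024 = 0.0757529
Responsibility of Regime A: 0.00278959 / 0.0757529 ≈ 0.037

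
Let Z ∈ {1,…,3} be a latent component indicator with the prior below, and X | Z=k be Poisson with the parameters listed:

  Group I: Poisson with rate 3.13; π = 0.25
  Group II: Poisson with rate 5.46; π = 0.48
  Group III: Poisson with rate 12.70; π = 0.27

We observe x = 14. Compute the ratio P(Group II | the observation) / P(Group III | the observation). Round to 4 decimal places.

0.0183

Since P(k|x) ∝ P(Z=k) f_k(x), the posterior odds are P(Z=i) f_i(x) / (P(Z=j) f_j(x)).
Evaluate each component's likelihood at the observed value:
  L_I = 4.34381e-06
  L_II = 0.00102104
  L_III = 0.0993811
Odds = (0.48/0.27) × (0.00102104/0.0993811) = 1.77778 × 0.0102739 ≈ 0.0183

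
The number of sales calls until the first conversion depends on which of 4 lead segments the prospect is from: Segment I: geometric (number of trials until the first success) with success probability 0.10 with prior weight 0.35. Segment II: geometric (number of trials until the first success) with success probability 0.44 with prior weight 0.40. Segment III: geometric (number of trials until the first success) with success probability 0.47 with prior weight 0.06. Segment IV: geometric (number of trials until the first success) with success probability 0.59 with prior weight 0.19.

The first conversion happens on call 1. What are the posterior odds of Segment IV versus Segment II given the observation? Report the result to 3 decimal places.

Since P(k|x) ∝ π_k f_k(x), the posterior odds are π_i f_i(x) / (π_j f_j(x)).
Geometric probabilities:
  f_I = 0.1
  f_II = 0.44
  f_III = 0.47
  f_IV = 0.59
0.1121 / 0.176 ≈ 0.637

0.637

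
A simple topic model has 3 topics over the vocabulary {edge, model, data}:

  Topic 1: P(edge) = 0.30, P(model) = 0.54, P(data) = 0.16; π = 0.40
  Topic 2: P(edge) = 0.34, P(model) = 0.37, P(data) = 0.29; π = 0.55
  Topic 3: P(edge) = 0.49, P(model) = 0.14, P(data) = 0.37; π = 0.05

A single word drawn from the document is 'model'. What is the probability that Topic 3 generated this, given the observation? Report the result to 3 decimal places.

Apply Bayes' rule: the posterior for each component is proportional to its prior times its likelihood at x.
Categorical probabilities:
  f_1 = 0.54
  f_2 = 0.37
  f_3 = 0.14
Weight by the priors:
  w_1·f_1 = 0.40 × 0.54 = 0.216
  w_2·f_2 = 0.55 × 0.37 = 0.2035
  w_3·f_3 = 0.05 × 0.14 = 0.007
Sum: 0.216 + 0.2035 + 0.007 = 0.4265
P(Topic 3 | data) = 0.007 / 0.4265 ≈ 0.016

0.016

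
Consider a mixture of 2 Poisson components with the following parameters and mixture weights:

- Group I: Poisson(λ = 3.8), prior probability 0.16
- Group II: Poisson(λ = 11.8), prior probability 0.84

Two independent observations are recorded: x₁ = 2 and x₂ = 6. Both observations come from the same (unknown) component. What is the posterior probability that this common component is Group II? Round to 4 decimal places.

By Bayes' theorem, P(k | x) = w_k f_k(x) / Σ_j w_j f_j(x).
Since both observations come from the same component, the likelihood for component k is f_k(x₁)·f_k(x₂).
  L_I = [e^(−3.8)·3.8^2/2! = 0.161517] × [0.0935513] = 0.0151101
  L_II = [e^(−11.8)·11.8^2/2! = 0.000522467] × [0.0281374] = 1.47009e-05
Unnormalised posteriors:
  w_I·L_I = 0.16 × 0.0151101 = 0.00241762
  w_II·L_II = 0.84 × 1.47009e-05 = 1.23488e-05
Sum: 0.00241762 + 1.23488e-05 = 0.00242997
P(Group II | x) = 1.23488e-05 / 0.00242997 ≈ 0.0051

0.0051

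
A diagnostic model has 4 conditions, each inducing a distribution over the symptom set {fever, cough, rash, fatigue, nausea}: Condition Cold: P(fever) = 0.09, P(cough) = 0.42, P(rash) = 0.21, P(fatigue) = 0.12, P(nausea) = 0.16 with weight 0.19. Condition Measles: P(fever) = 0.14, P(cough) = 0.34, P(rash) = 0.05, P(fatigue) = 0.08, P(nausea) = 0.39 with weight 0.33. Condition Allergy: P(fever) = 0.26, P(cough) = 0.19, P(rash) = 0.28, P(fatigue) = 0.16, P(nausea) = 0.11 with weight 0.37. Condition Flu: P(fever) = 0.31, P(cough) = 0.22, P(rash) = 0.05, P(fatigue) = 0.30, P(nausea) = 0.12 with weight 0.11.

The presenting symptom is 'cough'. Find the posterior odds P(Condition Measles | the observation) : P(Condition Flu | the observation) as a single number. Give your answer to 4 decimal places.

Only the two components matter; the odds are (π_i f_i(x)) / (π_j f_j(x)).
Evaluate each component's likelihood at the observed value:
  p_Cold = 0.42
  p_Measles = 0.34
  p_Allergy = 0.19
  p_Flu = 0.22
Posterior odds = (π_Measles·p_Measles) / (π_Flu·p_Flu) = (0.33·0.34) / (0.11·0.22) = 0.1122 / 0.0242 ≈ 4.6364

4.6364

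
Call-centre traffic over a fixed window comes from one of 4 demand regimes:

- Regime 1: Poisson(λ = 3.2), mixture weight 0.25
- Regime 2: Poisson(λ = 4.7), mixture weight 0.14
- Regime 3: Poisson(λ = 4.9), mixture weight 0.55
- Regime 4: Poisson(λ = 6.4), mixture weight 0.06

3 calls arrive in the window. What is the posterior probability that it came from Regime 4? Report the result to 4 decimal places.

0.0268

Apply Bayes' rule: the posterior for each component is proportional to its prior times its likelihood at x.
Poisson probabilities:
  f_1 = 0.222616
  f_2 = 0.157383
  f_3 = 0.146014
  f_4 = 0.0725945
Prior × likelihood for each component:
  π_1·f_1 = 0.25 × 0.222616 = 0.055654
  π_2·f_2 = 0.14 × 0.157383 = 0.0220336
  π_3·f_3 = 0.55 × 0.146014 = 0.0803076
  π_4·f_4 = 0.06 × 0.0725945 = 0.00435567
Denominator: 0.055654 + 0.0220336 + 0.0803076 + 0.00435567 = 0.162351
Responsibility of Regime 4: 0.00435567 / 0.162351 ≈ 0.0268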